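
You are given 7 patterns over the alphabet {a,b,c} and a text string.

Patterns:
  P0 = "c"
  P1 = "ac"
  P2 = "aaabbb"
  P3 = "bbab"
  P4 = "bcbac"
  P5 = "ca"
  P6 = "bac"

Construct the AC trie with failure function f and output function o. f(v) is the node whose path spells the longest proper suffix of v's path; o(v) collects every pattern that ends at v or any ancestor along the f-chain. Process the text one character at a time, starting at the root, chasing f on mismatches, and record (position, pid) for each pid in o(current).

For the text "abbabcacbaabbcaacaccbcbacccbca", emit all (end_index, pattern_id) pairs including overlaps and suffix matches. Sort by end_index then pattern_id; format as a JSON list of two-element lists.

Construct AC machine:
Trie nodes:
  0='ε' goto a→2 b→9 c→1
  1='c' goto a→17  ←P0
  2='a' goto a→4 c→3
  3='ac' goto ·  ←P1
  4='aa' goto a→5
  5='aaa' goto b→6
  6='aaab' goto b→7
  7='aaabb' goto b→8
  8='aaabbb' goto ·  ←P2
  9='b' goto a→18 b→10 c→13
  10='bb' goto a→11
  11='bba' goto b→12
  12='bbab' goto ·  ←P3
  13='bc' goto b→14
  14='bcb' goto a→15
  15='bcba' goto c→16
  16='bcbac' goto ·  ←P4
  17='ca' goto ·  ←P5
  18='ba' goto c→19
  19='bac' goto ·  ←P6

Failure links (BFS by depth):
  fail(1) 'c': from fail(0)=0 chase 'c': 0 ⇒ 0;  out={0}∪out(0)={0}
  fail(2) 'a': from fail(0)=0 chase 'a': 0 ⇒ 0;  out=∅∪out(0)=∅
  fail(9) 'b': from fail(0)=0 chase 'b': 0 ⇒ 0;  out=∅∪out(0)=∅
  fail(3) 'ac': from fail(2)=0 chase 'c': 0 ⇒ 1;  out={1}∪out(1)={0,1}
  fail(4) 'aa': from fail(2)=0 chase 'a': 0 ⇒ 2;  out=∅∪out(2)=∅
  fail(10) 'bb': from fail(9)=0 chase 'b': 0 ⇒ 9;  out=∅∪out(9)=∅
  fail(13) 'bc': from fail(9)=0 chase 'c': 0 ⇒ 1;  out=∅∪out(1)={0}
  fail(17) 'ca': from fail(1)=0 chase 'a': 0 ⇒ 2;  out={5}∪out(2)={5}
  fail(18) 'ba': from fail(9)=0 chase 'a': 0 ⇒ 2;  out=∅∪out(2)=∅
  fail(5) 'aaa': from fail(4)=2 chase 'a': 2 ⇒ 4;  out=∅∪out(4)=∅
  fail(11) 'bba': from fail(10)=9 chase 'a': 9 ⇒ 18;  out=∅∪out(18)=∅
  fail(14) 'bcb': from fail(13)=1 chase 'b': 1→0 ⇒ 9;  out=∅∪out(9)=∅
  fail(19) 'bac': from fail(18)=2 chase 'c': 2 ⇒ 3;  out={6}∪out(3)={0,1,6}
  fail(6) 'aaab': from fail(5)=4 chase 'b': 4→2→0 ⇒ 9;  out=∅∪out(9)=∅
  fail(12) 'bbab': from fail(11)=18 chase 'b': 18→2→0 ⇒ 9;  out={3}∪out(9)={3}
  fail(15) 'bcba': from fail(14)=9 chase 'a': 9 ⇒ 18;  out=∅∪out(18)=∅
  fail(7) 'aaabb': from fail(6)=9 chase 'b': 9 ⇒ 10;  out=∅∪out(10)=∅
  fail(16) 'bcbac': from fail(15)=18 chase 'c': 18 ⇒ 19;  out={4}∪out(19)={0,1,4,6}
  fail(8) 'aaabbb': from fail(7)=10 chase 'b': 10→9 ⇒ 10;  out={2}∪out(10)={2}

Text stream:
pos 0 'a': at 2
pos 1 'b': at 9 (via fail)
pos 2 'b': at 10
pos 3 'a': at 11
pos 4 'b': at 12  → match P3@[1:4]
pos 5 'c': at 13 (via fail)  → match P0@[5:5]
pos 6 'a': at 17 (via fail)  → match P5@[5:6]
pos 7 'c': at 3 (via fail)  → match P0@[7:7],P1@[6:7]
pos 8 'b': at 9 (via fail)
pos 9 'a': at 18
pos 10 'a': at 4 (via fail)
pos 11 'b': at 9 (via fail)
pos 12 'b': at 10
pos 13 'c': at 13 (via fail)  → match P0@[13:13]
pos 14 'a': at 17 (via fail)  → match P5@[13:14]
pos 15 'a': at 4 (via fail)
pos 16 'c': at 3 (via fail)  → match P0@[16:16],P1@[15:16]
pos 17 'a': at 17 (via fail)  → match P5@[16:17]
pos 18 'c': at 3 (via fail)  → match P0@[18:18],P1@[17:18]
pos 19 'c': at 1 (via fail)  → match P0@[19:19]
pos 20 'b': at 9 (via fail)
pos 21 'c': at 13  → match P0@[21:21]
pos 22 'b': at 14
pos 23 'a': at 15
pos 24 'c': at 16  → match P0@[24:24],P1@[23:24],P4@[20:24],P6@[22:24]
pos 25 'c': at 1 (via fail)  → match P0@[25:25]
pos 26 'c': at 1 (via fail)  → match P0@[26:26]
pos 27 'b': at 9 (via fail)
pos 28 'c': at 13  → match P0@[28:28]
pos 29 'a': at 17 (via fail)  → match P5@[28:29]

All matches (sorted): [[4,3],[5,0],[6,5],[7,0],[7,1],[13,0],[14,5],[16,0],[16,1],[17,5],[18,0],[18,1],[19,0],[21,0],[24,0],[24,1],[24,4],[24,6],[25,0],[26,0],[28,0],[29,5]]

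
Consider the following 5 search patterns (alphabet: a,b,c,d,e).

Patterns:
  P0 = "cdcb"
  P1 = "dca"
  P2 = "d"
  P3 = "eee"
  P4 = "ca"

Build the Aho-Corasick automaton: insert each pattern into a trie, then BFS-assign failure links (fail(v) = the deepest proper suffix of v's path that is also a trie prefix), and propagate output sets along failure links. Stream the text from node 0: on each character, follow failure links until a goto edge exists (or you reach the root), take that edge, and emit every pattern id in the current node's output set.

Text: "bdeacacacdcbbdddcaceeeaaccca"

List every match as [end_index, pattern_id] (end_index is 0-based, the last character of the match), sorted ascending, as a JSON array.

Build automaton:
Trie (insert patterns):
  0='ε' goto c→1 d→5 e→8
  1='c' goto a→11 d→2
  2='cd' goto c→3
  3='cdc' goto b→4
  4='cdcb' goto ·  ←P0
  5='d' goto c→6  ←P2
  6='dc' goto a→7
  7='dca' goto ·  ←P1
  8='e' goto e→9
  9='ee' goto e→10
  10='eee' goto ·  ←P3
  11='ca' goto ·  ←P4

BFS fail/out derivation:
  fail(1) 'c': from fail(0)=0 chase 'c': 0 ⇒ 0;  out=∅∪out(0)=∅
  fail(5) 'd': from fail(0)=0 chase 'd': 0 ⇒ 0;  out={2}∪out(0)={2}
  fail(8) 'e': from fail(0)=0 chase 'e': 0 ⇒ 0;  out=∅∪out(0)=∅
  fail(2) 'cd': from fail(1)=0 chase 'd': 0 ⇒ 5;  out=∅∪out(5)={2}
  fail(6) 'dc': from fail(5)=0 chase 'c': 0 ⇒ 1;  out=∅∪out(1)=∅
  fail(9) 'ee': from fail(8)=0 chase 'e': 0 ⇒ 8;  out=∅∪out(8)=∅
  fail(11) 'ca': from fail(1)=0 chase 'a': 0 ⇒ 0;  out={4}∪out(0)={4}
  fail(3) 'cdc': from fail(2)=5 chase 'c': 5 ⇒ 6;  out=∅∪out(6)=∅
  fail(7) 'dca': from fail(6)=1 chase 'a': 1 ⇒ 11;  out={1}∪out(11)={1,4}
  fail(10) 'eee': from fail(9)=8 chase 'e': 8 ⇒ 9;  out={3}∪out(9)={3}
  fail(4) 'cdcb': from fail(3)=6 chase 'b': 6→1→0 ⇒ 0;  out={0}∪out(0)={0}

Run:
[0] read 'b'  n0⇒n0
[1] read 'd'  n0⇒n5  emit P2@[1:1]
[2] read 'e'  n5⇒n8 ·f
[3] read 'a'  n8⇒n0 ·f
[4] read 'c'  n0⇒n1
[5] read 'a'  n1⇒n11  emit P4@[4:5]
[6] read 'c'  n11⇒n1 ·f
[7] read 'a'  n1⇒n11  emit P4@[6:7]
[8] read 'c'  n11⇒n1 ·f
[9] read 'd'  n1⇒n2  emit P2@[9:9]
[10] read 'c'  n2⇒n3
[11] read 'b'  n3⇒n4  emit P0@[8:11]
[12] read 'b'  n4⇒n0 ·f
[13] read 'd'  n0⇒n5  emit P2@[13:13]
[14] read 'd'  n5⇒n5 ·f  emit P2@[14:14]
[15] read 'd'  n5⇒n5 ·f  emit P2@[15:15]
[16] read 'c'  n5⇒n6
[17] read 'a'  n6⇒n7  emit P1@[15:17],P4@[16:17]
[18] read 'c'  n7⇒n1 ·f
[19] read 'e'  n1⇒n8 ·f
[20] read 'e'  n8⇒n9
[21] read 'e'  n9⇒n10  emit P3@[19:21]
[22] read 'a'  n10⇒n0 ·f
[23] read 'a'  n0⇒n0
[24] read 'c'  n0⇒n1
[25] read 'c'  n1⇒n1 ·f
[26] read 'c'  n1⇒n1 ·f
[27] read 'a'  n1⇒n11  emit P4@[26:27]

All matches (sorted): [[1,2],[5,4],[7,4],[9,2],[11,0],[13,2],[14,2],[15,2],[17,1],[17,4],[21,3],[27,4]]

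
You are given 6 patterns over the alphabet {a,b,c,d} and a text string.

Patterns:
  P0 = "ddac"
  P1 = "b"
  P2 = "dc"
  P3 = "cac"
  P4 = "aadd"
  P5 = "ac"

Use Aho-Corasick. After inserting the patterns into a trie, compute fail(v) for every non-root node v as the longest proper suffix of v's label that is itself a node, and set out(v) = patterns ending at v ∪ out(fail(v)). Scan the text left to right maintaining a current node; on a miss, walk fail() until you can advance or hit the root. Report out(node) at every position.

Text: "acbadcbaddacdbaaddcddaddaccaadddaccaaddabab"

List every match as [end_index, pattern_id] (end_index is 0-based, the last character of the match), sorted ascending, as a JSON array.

Build automaton:
Trie (insert patterns):
  0='ε' goto a→10 b→5 c→7 d→1
  1='d' goto c→6 d→2
  2='dd' goto a→3
  3='dda' goto c→4
  4='ddac' goto ·  [P0 ends]
  5='b' goto ·  [P1 ends]
  6='dc' goto ·  [P2 ends]
  7='c' goto a→8
  8='ca' goto c→9
  9='cac' goto ·  [P3 ends]
  10='a' goto a→11 c→14
  11='aa' goto d→12
  12='aad' goto d→13
  13='aadd' goto ·  [P4 ends]
  14='ac' goto ·  [P5 ends]

Failure links (BFS by depth):
  fail(1) 'd': from fail(0)=0 chase 'd': 0 ⇒ 0;  out=∅∪out(0)=∅
  fail(5) 'b': from fail(0)=0 chase 'b': 0 ⇒ 0;  out={1}∪out(0)={1}
  fail(7) 'c': from fail(0)=0 chase 'c': 0 ⇒ 0;  out=∅∪out(0)=∅
  fail(10) 'a': from fail(0)=0 chase 'a': 0 ⇒ 0;  out=∅∪out(0)=∅
  fail(2) 'dd': from fail(1)=0 chase 'd': 0 ⇒ 1;  out=∅∪out(1)=∅
  fail(6) 'dc': from fail(1)=0 chase 'c': 0 ⇒ 7;  out={2}∪out(7)={2}
  fail(8) 'ca': from fail(7)=0 chase 'a': 0 ⇒ 10;  out=∅∪out(10)=∅
  fail(11) 'aa': from fail(10)=0 chase 'a': 0 ⇒ 10;  out=∅∪out(10)=∅
  fail(14) 'ac': from fail(10)=0 chase 'c': 0 ⇒ 7;  out={5}∪out(7)={5}
  fail(3) 'dda': from fail(2)=1 chase 'a': 1→0 ⇒ 10;  out=∅∪out(10)=∅
  fail(9) 'cac': from fail(8)=10 chase 'c': 10 ⇒ 14;  out={3}∪out(14)={3,5}
  fail(12) 'aad': from fail(11)=10 chase 'd': 10→0 ⇒ 1;  out=∅∪out(1)=∅
  fail(4) 'ddac': from fail(3)=10 chase 'c': 10 ⇒ 14;  out={0}∪out(14)={0,5}
  fail(13) 'aadd': from fail(12)=1 chase 'd': 1 ⇒ 2;  out={4}∪out(2)={4}

Scan:
pos 0 'a': at 10
pos 1 'c': at 14  → match P5@[0:1]
pos 2 'b': at 5 ·f  → match P1@[2:2]
pos 3 'a': at 10 ·f
pos 4 'd': at 1 ·f
pos 5 'c': at 6  → match P2@[4:5]
pos 6 'b': at 5 ·f  → match P1@[6:6]
pos 7 'a': at 10 ·f
pos 8 'd': at 1 ·f
pos 9 'd': at 2
pos 10 'a': at 3
pos 11 'c': at 4  → match P0@[8:11],P5@[10:11]
pos 12 'd': at 1 ·f
pos 13 'b': at 5 ·f  → match P1@[13:13]
pos 14 'a': at 10 ·f
pos 15 'a': at 11
pos 16 'd': at 12
pos 17 'd': at 13  → match P4@[14:17]
pos 18 'c': at 6 ·f  → match P2@[17:18]
pos 19 'd': at 1 ·f
pos 20 'd': at 2
pos 21 'a': at 3
pos 22 'd': at 1 ·f
pos 23 'd': at 2
pos 24 'a': at 3
pos 25 'c': at 4  → match P0@[22:25],P5@[24:25]
pos 26 'c': at 7 ·f
pos 27 'a': at 8
pos 28 'a': at 11 ·f
pos 29 'd': at 12
pos 30 'd': at 13  → match P4@[27:30]
pos 31 'd': at 2 ·f
pos 32 'a': at 3
pos 33 'c': at 4  → match P0@[30:33],P5@[32:33]
pos 34 'c': at 7 ·f
pos 35 'a': at 8
pos 36 'a': at 11 ·f
pos 37 'd': at 12
pos 38 'd': at 13  → match P4@[35:38]
pos 39 'a': at 3 ·f
pos 40 'b': at 5 ·f  → match P1@[40:40]
pos 41 'a': at 10 ·f
pos 42 'b': at 5 ·f  → match P1@[42:42]

Result: [[1,5],[2,1],[5,2],[6,1],[11,0],[11,5],[13,1],[17,4],[18,2],[25,0],[25,5],[30,4],[33,0],[33,5],[38,4],[40,1],[42,1]]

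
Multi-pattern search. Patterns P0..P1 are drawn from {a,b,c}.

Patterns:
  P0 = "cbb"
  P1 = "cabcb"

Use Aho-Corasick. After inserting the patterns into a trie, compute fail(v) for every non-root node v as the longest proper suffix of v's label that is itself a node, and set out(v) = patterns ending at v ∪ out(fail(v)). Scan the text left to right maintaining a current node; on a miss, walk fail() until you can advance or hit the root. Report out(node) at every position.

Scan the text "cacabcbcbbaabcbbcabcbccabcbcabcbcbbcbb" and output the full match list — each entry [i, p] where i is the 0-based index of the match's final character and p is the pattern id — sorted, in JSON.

Build automaton:
Trie nodes:
  n0 'ε': c→1
  n1 'c': a→4 b→2
  n2 'cb': b→3
  n3 'cbb': ·  [P0 ends]
  n4 'ca': b→5
  n5 'cab': c→6
  n6 'cabc': b→7
  n7 'cabcb': ·  [P1 ends]

BFS fail/out derivation:
  n1('c'): parent n0 fail=0; on 'c' 0 → fail=0;  out ∅∪∅=∅
  n2('cb'): parent n1 fail=0; on 'b' 0 → fail=0;  out ∅∪∅=∅
  n4('ca'): parent n1 fail=0; on 'a' 0 → fail=0;  out ∅∪∅=∅
  n3('cbb'): parent n2 fail=0; on 'b' 0 → fail=0;  out {0}∪∅={0}
  n5('cab'): parent n4 fail=0; on 'b' 0 → fail=0;  out ∅∪∅=∅
  n6('cabc'): parent n5 fail=0; on 'c' 0 → fail=1;  out ∅∪∅=∅
  n7('cabcb'): parent n6 fail=1; on 'b' 1 → fail=2;  out {1}∪∅={1}

Text stream:
i=0 'c': node 0→1
i=1 'a': node 1→4
i=2 'c': node 4→1 (via fail)
i=3 'a': node 1→4
i=4 'b': node 4→5
i=5 'c': node 5→6
i=6 'b': node 6→7  emit P1@[2:6]
i=7 'c': node 7→1 (via fail)
i=8 'b': node 1→2
i=9 'b': node 2→3  emit P0@[7:9]
i=10 'a': node 3→0 (via fail)
i=11 'a': node 0→0
i=12 'b': node 0→0
i=13 'c': node 0→1
i=14 'b': node 1→2
i=15 'b': node 2→3  emit P0@[13:15]
i=16 'c': node 3→1 (via fail)
i=17 'a': node 1→4
i=18 'b': node 4→5
i=19 'c': node 5→6
i=20 'b': node 6→7  emit P1@[16:20]
i=21 'c': node 7→1 (via fail)
i=22 'c': node 1→1 (via fail)
i=23 'a': node 1→4
i=24 'b': node 4→5
i=25 'c': node 5→6
i=26 'b': node 6→7  emit P1@[22:26]
i=27 'c': node 7→1 (via fail)
i=28 'a': node 1→4
i=29 'b': node 4→5
i=30 'c': node 5→6
i=31 'b': node 6→7  emit P1@[27:31]
i=32 'c': node 7→1 (via fail)
i=33 'b': node 1→2
i=34 'b': node 2→3  emit P0@[32:34]
i=35 'c': node 3→1 (via fail)
i=36 'b': node 1→2
i=37 'b': node 2→3  emit P0@[35:37]

All matches (sorted): [[6,1],[9,0],[15,0],[20,1],[26,1],[31,1],[34,0],[37,0]]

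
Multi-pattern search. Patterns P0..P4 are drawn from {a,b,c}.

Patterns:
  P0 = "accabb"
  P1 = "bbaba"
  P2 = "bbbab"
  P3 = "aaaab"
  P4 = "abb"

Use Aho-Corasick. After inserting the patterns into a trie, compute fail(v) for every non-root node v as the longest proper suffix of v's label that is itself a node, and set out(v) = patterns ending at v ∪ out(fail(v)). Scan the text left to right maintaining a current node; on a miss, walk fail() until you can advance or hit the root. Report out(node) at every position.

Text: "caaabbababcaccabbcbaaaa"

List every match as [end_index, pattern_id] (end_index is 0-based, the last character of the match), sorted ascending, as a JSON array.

Construct AC machine:
Trie nodes:
  0='ε' goto a→1 b→7
  1='a' goto a→15 b→19 c→2
  2='ac' goto c→3
  3='acc' goto a→4
  4='acca' goto b→5
  5='accab' goto b→6
  6='accabb' goto ·  [P0 ends]
  7='b' goto b→8
  8='bb' goto a→9 b→12
  9='bba' goto b→10
  10='bbab' goto a→11
  11='bbaba' goto ·  [P1 ends]
  12='bbb' goto a→13
  13='bbba' goto b→14
  14='bbbab' goto ·  [P2 ends]
  15='aa' goto a→16
  16='aaa' goto a→17
  17='aaaa' goto b→18
  18='aaaab' goto ·  [P3 ends]
  19='ab' goto b→20
  20='abb' goto ·  [P4 ends]

Failure links (BFS by depth):
  n1('a'): parent n0 fail=0; on 'a' 0 → fail=0;  out ∅∪∅=∅
  n7('b'): parent n0 fail=0; on 'b' 0 → fail=0;  out ∅∪∅=∅
  n2('ac'): parent n1 fail=0; on 'c' 0 → fail=0;  out ∅∪∅=∅
  n8('bb'): parent n7 fail=0; on 'b' 0 → fail=7;  out ∅∪∅=∅
  n15('aa'): parent n1 fail=0; on 'a' 0 → fail=1;  out ∅∪∅=∅
  n19('ab'): parent n1 fail=0; on 'b' 0 → fail=7;  out ∅∪∅=∅
  n3('acc'): parent n2 fail=0; on 'c' 0 → fail=0;  out ∅∪∅=∅
  n9('bba'): parent n8 fail=7; on 'a' 7→0 → fail=1;  out ∅∪∅=∅
  n12('bbb'): parent n8 fail=7; on 'b' 7 → fail=8;  out ∅∪∅=∅
  n16('aaa'): parent n15 fail=1; on 'a' 1 → fail=15;  out ∅∪∅=∅
  n20('abb'): parent n19 fail=7; on 'b' 7 → fail=8;  out {4}∪∅={4}
  n4('acca'): parent n3 fail=0; on 'a' 0 → fail=1;  out ∅∪∅=∅
  n10('bbab'): parent n9 fail=1; on 'b' 1 → fail=19;  out ∅∪∅=∅
  n13('bbba'): parent n12 fail=8; on 'a' 8 → fail=9;  out ∅∪∅=∅
  n17('aaaa'): parent n16 fail=15; on 'a' 15 → fail=16;  out ∅∪∅=∅
  n5('accab'): parent n4 fail=1; on 'b' 1 → fail=19;  out ∅∪∅=∅
  n11('bbaba'): parent n10 fail=19; on 'a' 19→7→0 → fail=1;  out {1}∪∅={1}
  n14('bbbab'): parent n13 fail=9; on 'b' 9 → fail=10;  out {2}∪∅={2}
  n18('aaaab'): parent n17 fail=16; on 'b' 16→15→1 → fail=19;  out {3}∪∅={3}
  n6('accabb'): parent n5 fail=19; on 'b' 19 → fail=20;  out {0}∪{4}={0,4}

Run:
pos 0 'c': at 0
pos 1 'a': at 1
pos 2 'a': at 15
pos 3 'a': at 16
pos 4 'b': at 19 (fail-walked)
pos 5 'b': at 20  emit P4@[3:5]
pos 6 'a': at 9 (fail-walked)
pos 7 'b': at 10
pos 8 'a': at 11  emit P1@[4:8]
pos 9 'b': at 19 (fail-walked)
pos 10 'c': at 0 (fail-walked)
pos 11 'a': at 1
pos 12 'c': at 2
pos 13 'c': at 3
pos 14 'a': at 4
pos 15 'b': at 5
pos 16 'b': at 6  emit P0@[11:16],P4@[14:16]
pos 17 'c': at 0 (fail-walked)
pos 18 'b': at 7
pos 19 'a': at 1 (fail-walked)
pos 20 'a': at 15
pos 21 'a': at 16
pos 22 'a': at 17

Matches: [[5,4],[8,1],[16,0],[16,4]]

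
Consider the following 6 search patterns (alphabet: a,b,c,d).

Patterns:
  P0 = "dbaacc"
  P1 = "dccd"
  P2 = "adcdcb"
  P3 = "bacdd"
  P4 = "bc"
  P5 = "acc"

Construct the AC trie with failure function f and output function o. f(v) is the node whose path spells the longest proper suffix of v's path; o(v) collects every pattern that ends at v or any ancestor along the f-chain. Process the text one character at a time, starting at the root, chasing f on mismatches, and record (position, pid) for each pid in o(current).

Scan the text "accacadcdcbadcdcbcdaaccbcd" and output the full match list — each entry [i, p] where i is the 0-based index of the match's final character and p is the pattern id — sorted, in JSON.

Build:
Trie nodes:
  0='ε' goto a→10 b→16 d→1
  1='d' goto b→2 c→7
  2='db' goto a→3
  3='dba' goto a→4
  4='dbaa' goto c→5
  5='dbaac' goto c→6
  6='dbaacc' goto ·  [P0 ends]
  7='dc' goto c→8
  8='dcc' goto d→9
  9='dccd' goto ·  [P1 ends]
  10='a' goto c→22 d→11
  11='ad' goto c→12
  12='adc' goto d→13
  13='adcd' goto c→14
  14='adcdc' goto b→15
  15='adcdcb' goto ·  [P2 ends]
  16='b' goto a→17 c→21
  17='ba' goto c→18
  18='bac' goto d→19
  19='bacd' goto d→20
  20='bacdd' goto ·  [P3 ends]
  21='bc' goto ·  [P4 ends]
  22='ac' goto c→23
  23='acc' goto ·  [P5 ends]

Failure links (BFS by depth):
  n1('d'): parent n0 fail=0; on 'd' 0 → fail=0;  out ∅∪∅=∅
  n10('a'): parent n0 fail=0; on 'a' 0 → fail=0;  out ∅∪∅=∅
  n16('b'): parent n0 fail=0; on 'b' 0 → fail=0;  out ∅∪∅=∅
  n2('db'): parent n1 fail=0; on 'b' 0 → fail=16;  out ∅∪∅=∅
  n7('dc'): parent n1 fail=0; on 'c' 0 → fail=0;  out ∅∪∅=∅
  n11('ad'): parent n10 fail=0; on 'd' 0 → fail=1;  out ∅∪∅=∅
  n17('ba'): parent n16 fail=0; on 'a' 0 → fail=10;  out ∅∪∅=∅
  n21('bc'): parent n16 fail=0; on 'c' 0 → fail=0;  out {4}∪∅={4}
  n22('ac'): parent n10 fail=0; on 'c' 0 → fail=0;  out ∅∪∅=∅
  n3('dba'): parent n2 fail=16; on 'a' 16 → fail=17;  out ∅∪∅=∅
  n8('dcc'): parent n7 fail=0; on 'c' 0 → fail=0;  out ∅∪∅=∅
  n12('adc'): parent n11 fail=1; on 'c' 1 → fail=7;  out ∅∪∅=∅
  n18('bac'): parent n17 fail=10; on 'c' 10 → fail=22;  out ∅∪∅=∅
  n23('acc'): parent n22 fail=0; on 'c' 0 → fail=0;  out {5}∪∅={5}
  n4('dbaa'): parent n3 fail=17; on 'a' 17→10→0 → fail=10;  out ∅∪∅=∅
  n9('dccd'): parent n8 fail=0; on 'd' 0 → fail=1;  out {1}∪∅={1}
  n13('adcd'): parent n12 fail=7; on 'd' 7→0 → fail=1;  out ∅∪∅=∅
  n19('bacd'): parent n18 fail=22; on 'd' 22→0 → fail=1;  out ∅∪∅=∅
  n5('dbaac'): parent n4 fail=10; on 'c' 10 → fail=22;  out ∅∪∅=∅
  n14('adcdc'): parent n13 fail=1; on 'c' 1 → fail=7;  out ∅∪∅=∅
  n20('bacdd'): parent n19 fail=1; on 'd' 1→0 → fail=1;  out {3}∪∅={3}
  n6('dbaacc'): parent n5 fail=22; on 'c' 22 → fail=23;  out {0}∪{5}={0,5}
  n15('adcdcb'): parent n14 fail=7; on 'b' 7→0 → fail=16;  out {2}∪∅={2}

Run:
pos 0 'a': at 10
pos 1 'c': at 22
pos 2 'c': at 23  → match P5@[0:2]
pos 3 'a': at 10 ·f
pos 4 'c': at 22
pos 5 'a': at 10 ·f
pos 6 'd': at 11
pos 7 'c': at 12
pos 8 'd': at 13
pos 9 'c': at 14
pos 10 'b': at 15  → match P2@[5:10]
pos 11 'a': at 17 ·f
pos 12 'd': at 11 ·f
pos 13 'c': at 12
pos 14 'd': at 13
pos 15 'c': at 14
pos 16 'b': at 15  → match P2@[11:16]
pos 17 'c': at 21 ·f  → match P4@[16:17]
pos 18 'd': at 1 ·f
pos 19 'a': at 10 ·f
pos 20 'a': at 10 ·f
pos 21 'c': at 22
pos 22 'c': at 23  → match P5@[20:22]
pos 23 'b': at 16 ·f
pos 24 'c': at 21  → match P4@[23:24]
pos 25 'd': at 1 ·f

All matches (sorted): [[2,5],[10,2],[16,2],[17,4],[22,5],[24,4]]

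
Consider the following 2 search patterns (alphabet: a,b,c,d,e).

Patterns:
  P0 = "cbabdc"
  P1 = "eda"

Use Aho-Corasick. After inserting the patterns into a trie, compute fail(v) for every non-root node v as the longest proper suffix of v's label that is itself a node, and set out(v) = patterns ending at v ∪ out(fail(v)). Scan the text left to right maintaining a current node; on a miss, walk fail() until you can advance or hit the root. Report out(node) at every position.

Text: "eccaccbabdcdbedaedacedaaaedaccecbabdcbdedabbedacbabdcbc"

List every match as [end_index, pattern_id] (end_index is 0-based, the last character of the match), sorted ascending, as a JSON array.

Build automaton:
Trie nodes:
  n0 'ε': c→1 e→7
  n1 'c': b→2
  n2 'cb': a→3
  n3 'cba': b→4
  n4 'cbab': d→5
  n5 'cbabd': c→6
  n6 'cbabdc': ·  [P0 ends]
  n7 'e': d→8
  n8 'ed': a→9
  n9 'eda': ·  [P1 ends]

BFS fail/out derivation:
  n1('c'): parent n0 fail=0; on 'c' 0 → fail=0;  out ∅∪∅=∅
  n7('e'): parent n0 fail=0; on 'e' 0 → fail=0;  out ∅∪∅=∅
  n2('cb'): parent n1 fail=0; on 'b' 0 → fail=0;  out ∅∪∅=∅
  n8('ed'): parent n7 fail=0; on 'd' 0 → fail=0;  out ∅∪∅=∅
  n3('cba'): parent n2 fail=0; on 'a' 0 → fail=0;  out ∅∪∅=∅
  n9('eda'): parent n8 fail=0; on 'a' 0 → fail=0;  out {1}∪∅={1}
  n4('cbab'): parent n3 fail=0; on 'b' 0 → fail=0;  out ∅∪∅=∅
  n5('cbabd'): parent n4 fail=0; on 'd' 0 → fail=0;  out ∅∪∅=∅
  n6('cbabdc'): parent n5 fail=0; on 'c' 0 → fail=1;  out {0}∪∅={0}

Scan:
i=0 'e': node 0→7
i=1 'c': node 7→1 ·f
i=2 'c': node 1→1 ·f
i=3 'a': node 1→0 ·f
i=4 'c': node 0→1
i=5 'c': node 1→1 ·f
i=6 'b': node 1→2
i=7 'a': node 2→3
i=8 'b': node 3→4
i=9 'd': node 4→5
i=10 'c': node 5→6  → match P0@[5:10]
i=11 'd': node 6→0 ·f
i=12 'b': node 0→0
i=13 'e': node 0→7
i=14 'd': node 7→8
i=15 'a': node 8→9  → match P1@[13:15]
i=16 'e': node 9→7 ·f
i=17 'd': node 7→8
i=18 'a': node 8→9  → match P1@[16:18]
i=19 'c': node 9→1 ·f
i=20 'e': node 1→7 ·f
i=21 'd': node 7→8
i=22 'a': node 8→9  → match P1@[20:22]
i=23 'a': node 9→0 ·f
i=24 'a': node 0→0
i=25 'e': node 0→7
i=26 'd': node 7→8
i=27 'a': node 8→9  → match P1@[25:27]
i=28 'c': node 9→1 ·f
i=29 'c': node 1→1 ·f
i=30 'e': node 1→7 ·f
i=31 'c': node 7→1 ·f
i=32 'b': node 1→2
i=33 'a': node 2→3
i=34 'b': node 3→4
i=35 'd': node 4→5
i=36 'c': node 5→6  → match P0@[31:36]
i=37 'b': node 6→2 ·f
i=38 'd': node 2→0 ·f
i=39 'e': node 0→7
i=40 'd': node 7→8
i=41 'a': node 8→9  → match P1@[39:41]
i=42 'b': node 9→0 ·f
i=43 'b': node 0→0
i=44 'e': node 0→7
i=45 'd': node 7→8
i=46 'a': node 8→9  → match P1@[44:46]
i=47 'c': node 9→1 ·f
i=48 'b': node 1→2
i=49 'a': node 2→3
i=50 'b': node 3→4
i=51 'd': node 4→5
i=52 'c': node 5→6  → match P0@[47:52]
i=53 'b': node 6→2 ·f
i=54 'c': node 2→1 ·f

Result: [[10,0],[15,1],[18,1],[22,1],[27,1],[36,0],[41,1],[46,1],[52,0]]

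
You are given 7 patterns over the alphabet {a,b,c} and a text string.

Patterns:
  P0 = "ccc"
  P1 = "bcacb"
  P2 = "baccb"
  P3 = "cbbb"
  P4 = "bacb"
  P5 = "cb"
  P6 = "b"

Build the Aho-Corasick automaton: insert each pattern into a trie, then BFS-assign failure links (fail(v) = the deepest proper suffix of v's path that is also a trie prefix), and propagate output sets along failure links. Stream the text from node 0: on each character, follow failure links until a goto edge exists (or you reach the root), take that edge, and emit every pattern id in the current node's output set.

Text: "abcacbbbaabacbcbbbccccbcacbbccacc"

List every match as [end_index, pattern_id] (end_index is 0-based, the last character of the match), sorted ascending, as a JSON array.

Build:
Trie (insert patterns):
  0='ε' goto b→4 c→1
  1='c' goto b→13 c→2
  2='cc' goto c→3
  3='ccc' goto ·  ←P0
  4='b' goto a→9 c→5  ←P6
  5='bc' goto a→6
  6='bca' goto c→7
  7='bcac' goto b→8
  8='bcacb' goto ·  ←P1
  9='ba' goto c→10
  10='bac' goto b→16 c→11
  11='bacc' goto b→12
  12='baccb' goto ·  ←P2
  13='cb' goto b→14  ←P5
  14='cbb' goto b→15
  15='cbbb' goto ·  ←P3
  16='bacb' goto ·  ←P4

Failure links (BFS by depth):
  n1('c'): parent n0 fail=0; on 'c' 0 → fail=0;  out ∅∪∅=∅
  n4('b'): parent n0 fail=0; on 'b' 0 → fail=0;  out {6}∪∅={6}
  n2('cc'): parent n1 fail=0; on 'c' 0 → fail=1;  out ∅∪∅=∅
  n5('bc'): parent n4 fail=0; on 'c' 0 → fail=1;  out ∅∪∅=∅
  n9('ba'): parent n4 fail=0; on 'a' 0 → fail=0;  out ∅∪∅=∅
  n13('cb'): parent n1 fail=0; on 'b' 0 → fail=4;  out {5}∪{6}={5,6}
  n3('ccc'): parent n2 fail=1; on 'c' 1 → fail=2;  out {0}∪∅={0}
  n6('bca'): parent n5 fail=1; on 'a' 1→0 → fail=0;  out ∅∪∅=∅
  n10('bac'): parent n9 fail=0; on 'c' 0 → fail=1;  out ∅∪∅=∅
  n14('cbb'): parent n13 fail=4; on 'b' 4→0 → fail=4;  out ∅∪{6}={6}
  n7('bcac'): parent n6 fail=0; on 'c' 0 → fail=1;  out ∅∪∅=∅
  n11('bacc'): parent n10 fail=1; on 'c' 1 → fail=2;  out ∅∪∅=∅
  n15('cbbb'): parent n14 fail=4; on 'b' 4→0 → fail=4;  out {3}∪{6}={3,6}
  n16('bacb'): parent n10 fail=1; on 'b' 1 → fail=13;  out {4}∪{5,6}={4,5,6}
  n8('bcacb'): parent n7 fail=1; on 'b' 1 → fail=13;  out {1}∪{5,6}={1,5,6}
  n12('baccb'): parent n11 fail=2; on 'b' 2→1 → fail=13;  out {2}∪{5,6}={2,5,6}

Run:
[0] read 'a'  n0⇒n0
[1] read 'b'  n0⇒n4  ** P6@[1:1]
[2] read 'c'  n4⇒n5
[3] read 'a'  n5⇒n6
[4] read 'c'  n6⇒n7
[5] read 'b'  n7⇒n8  ** P1@[1:5],P5@[4:5],P6@[5:5]
[6] read 'b'  n8⇒n14 (via fail)  ** P6@[6:6]
[7] read 'b'  n14⇒n15  ** P3@[4:7],P6@[7:7]
[8] read 'a'  n15⇒n9 (via fail)
[9] read 'a'  n9⇒n0 (via fail)
[10] read 'b'  n0⇒n4  ** P6@[10:10]
[11] read 'a'  n4⇒n9
[12] read 'c'  n9⇒n10
[13] read 'b'  n10⇒n16  ** P4@[10:13],P5@[12:13],P6@[13:13]
[14] read 'c'  n16⇒n5 (via fail)
[15] read 'b'  n5⇒n13 (via fail)  ** P5@[14:15],P6@[15:15]
[16] read 'b'  n13⇒n14  ** P6@[16:16]
[17] read 'b'  n14⇒n15  ** P3@[14:17],P6@[17:17]
[18] read 'c'  n15⇒n5 (via fail)
[19] read 'c'  n5⇒n2 (via fail)
[20] read 'c'  n2⇒n3  ** P0@[18:20]
[21] read 'c'  n3⇒n3 (via fail)  ** P0@[19:21]
[22] read 'b'  n3⇒n13 (via fail)  ** P5@[21:22],P6@[22:22]
[23] read 'c'  n13⇒n5 (via fail)
[24] read 'a'  n5⇒n6
[25] read 'c'  n6⇒n7
[26] read 'b'  n7⇒n8  ** P1@[22:26],P5@[25:26],P6@[26:26]
[27] read 'b'  n8⇒n14 (via fail)  ** P6@[27:27]
[28] read 'c'  n14⇒n5 (via fail)
[29] read 'c'  n5⇒n2 (via fail)
[30] read 'a'  n2⇒n0 (via fail)
[31] read 'c'  n0⇒n1
[32] read 'c'  n1⇒n2

Matches: [[1,6],[5,1],[5,5],[5,6],[6,6],[7,3],[7,6],[10,6],[13,4],[13,5],[13,6],[15,5],[15,6],[16,6],[17,3],[17,6],[20,0],[21,0],[22,5],[22,6],[26,1],[26,5],[26,6],[27,6]]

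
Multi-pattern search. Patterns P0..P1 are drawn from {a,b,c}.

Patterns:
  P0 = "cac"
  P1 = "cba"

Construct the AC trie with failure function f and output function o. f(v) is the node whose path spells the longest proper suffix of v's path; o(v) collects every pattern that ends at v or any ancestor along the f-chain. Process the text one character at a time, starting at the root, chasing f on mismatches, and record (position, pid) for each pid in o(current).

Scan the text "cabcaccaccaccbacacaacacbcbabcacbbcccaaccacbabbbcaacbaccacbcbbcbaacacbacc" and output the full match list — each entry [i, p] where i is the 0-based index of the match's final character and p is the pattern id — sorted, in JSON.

Build:
Trie (insert patterns):
  0='ε' goto c→1
  1='c' goto a→2 b→4
  2='ca' goto c→3
  3='cac' goto ·  [P0 ends]
  4='cb' goto a→5
  5='cba' goto ·  [P1 ends]

Failure links (BFS by depth):
  fail(1) 'c': from fail(0)=0 chase 'c': 0 ⇒ 0;  out=∅∪out(0)=∅
  fail(2) 'ca': from fail(1)=0 chase 'a': 0 ⇒ 0;  out=∅∪out(0)=∅
  fail(4) 'cb': from fail(1)=0 chase 'b': 0 ⇒ 0;  out=∅∪out(0)=∅
  fail(3) 'cac': from fail(2)=0 chase 'c': 0 ⇒ 1;  out={0}∪out(1)={0}
  fail(5) 'cba': from fail(4)=0 chase 'a': 0 ⇒ 0;  out={1}∪out(0)={1}

Scan:
pos 0 'c': at 1
pos 1 'a': at 2
pos 2 'b': at 0 (fail-walked)
pos 3 'c': at 1
pos 4 'a': at 2
pos 5 'c': at 3  → match P0@[3:5]
pos 6 'c': at 1 (fail-walked)
pos 7 'a': at 2
pos 8 'c': at 3  → match P0@[6:8]
pos 9 'c': at 1 (fail-walked)
pos 10 'a': at 2
pos 11 'c': at 3  → match P0@[9:11]
pos 12 'c': at 1 (fail-walked)
pos 13 'b': at 4
pos 14 'a': at 5  → match P1@[12:14]
pos 15 'c': at 1 (fail-walked)
pos 16 'a': at 2
pos 17 'c': at 3  → match P0@[15:17]
pos 18 'a': at 2 (fail-walked)
pos 19 'a': at 0 (fail-walked)
pos 20 'c': at 1
pos 21 'a': at 2
pos 22 'c': at 3  → match P0@[20:22]
pos 23 'b': at 4 (fail-walked)
pos 24 'c': at 1 (fail-walked)
pos 25 'b': at 4
pos 26 'a': at 5  → match P1@[24:26]
pos 27 'b': at 0 (fail-walked)
pos 28 'c': at 1
pos 29 'a': at 2
pos 30 'c': at 3  → match P0@[28:30]
pos 31 'b': at 4 (fail-walked)
pos 32 'b': at 0 (fail-walked)
pos 33 'c': at 1
pos 34 'c': at 1 (fail-walked)
pos 35 'c': at 1 (fail-walked)
pos 36 'a': at 2
pos 37 'a': at 0 (fail-walked)
pos 38 'c': at 1
pos 39 'c': at 1 (fail-walked)
pos 40 'a': at 2
pos 41 'c': at 3  → match P0@[39:41]
pos 42 'b': at 4 (fail-walked)
pos 43 'a': at 5  → match P1@[41:43]
pos 44 'b': at 0 (fail-walked)
pos 45 'b': at 0
pos 46 'b': at 0
pos 47 'c': at 1
pos 48 'a': at 2
pos 49 'a': at 0 (fail-walked)
pos 50 'c': at 1
pos 51 'b': at 4
pos 52 'a': at 5  → match P1@[50:52]
pos 53 'c': at 1 (fail-walked)
pos 54 'c': at 1 (fail-walked)
pos 55 'a': at 2
pos 56 'c': at 3  → match P0@[54:56]
pos 57 'b': at 4 (fail-walked)
pos 58 'c': at 1 (fail-walked)
pos 59 'b': at 4
pos 60 'b': at 0 (fail-walked)
pos 61 'c': at 1
pos 62 'b': at 4
pos 63 'a': at 5  → match P1@[61:63]
pos 64 'a': at 0 (fail-walked)
pos 65 'c': at 1
pos 66 'a': at 2
pos 67 'c': at 3  → match P0@[65:67]
pos 68 'b': at 4 (fail-walked)
pos 69 'a': at 5  → match P1@[67:69]
pos 70 'c': at 1 (fail-walked)
pos 71 'c': at 1 (fail-walked)

All matches (sorted): [[5,0],[8,0],[11,0],[14,1],[17,0],[22,0],[26,1],[30,0],[41,0],[43,1],[52,1],[56,0],[63,1],[67,0],[69,1]]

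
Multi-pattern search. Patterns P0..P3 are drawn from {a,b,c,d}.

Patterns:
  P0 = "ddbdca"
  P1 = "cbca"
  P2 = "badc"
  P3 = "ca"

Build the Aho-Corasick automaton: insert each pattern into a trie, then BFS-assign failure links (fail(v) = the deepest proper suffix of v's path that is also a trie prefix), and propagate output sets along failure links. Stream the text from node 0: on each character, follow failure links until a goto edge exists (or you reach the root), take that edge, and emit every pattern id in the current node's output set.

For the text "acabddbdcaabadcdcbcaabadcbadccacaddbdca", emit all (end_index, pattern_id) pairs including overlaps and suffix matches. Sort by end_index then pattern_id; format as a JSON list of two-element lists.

Build automaton:
Trie (insert patterns):
  0='ε' goto b→11 c→7 d→1
  1='d' goto d→2
  2='dd' goto b→3
  3='ddb' goto d→4
  4='ddbd' goto c→5
  5='ddbdc' goto a→6
  6='ddbdca' goto ·  [P0 ends]
  7='c' goto a→15 b→8
  8='cb' goto c→9
  9='cbc' goto a→10
  10='cbca' goto ·  [P1 ends]
  11='b' goto a→12
  12='ba' goto d→13
  13='bad' goto c→14
  14='badc' goto ·  [P2 ends]
  15='ca' goto ·  [P3 ends]

Failure links (BFS by depth):
  fail(1) 'd': from fail(0)=0 chase 'd': 0 ⇒ 0;  out=∅∪out(0)=∅
  fail(7) 'c': from fail(0)=0 chase 'c': 0 ⇒ 0;  out=∅∪out(0)=∅
  fail(11) 'b': from fail(0)=0 chase 'b': 0 ⇒ 0;  out=∅∪out(0)=∅
  fail(2) 'dd': from fail(1)=0 chase 'd': 0 ⇒ 1;  out=∅∪out(1)=∅
  fail(8) 'cb': from fail(7)=0 chase 'b': 0 ⇒ 11;  out=∅∪out(11)=∅
  fail(12) 'ba': from fail(11)=0 chase 'a': 0 ⇒ 0;  out=∅∪out(0)=∅
  fail(15) 'ca': from fail(7)=0 chase 'a': 0 ⇒ 0;  out={3}∪out(0)={3}
  fail(3) 'ddb': from fail(2)=1 chase 'b': 1→0 ⇒ 11;  out=∅∪out(11)=∅
  fail(9) 'cbc': from fail(8)=11 chase 'c': 11→0 ⇒ 7;  out=∅∪out(7)=∅
  fail(13) 'bad': from fail(12)=0 chase 'd': 0 ⇒ 1;  out=∅∪out(1)=∅
  fail(4) 'ddbd': from fail(3)=11 chase 'd': 11→0 ⇒ 1;  out=∅∪out(1)=∅
  fail(10) 'cbca': from fail(9)=7 chase 'a': 7 ⇒ 15;  out={1}∪out(15)={1,3}
  fail(14) 'badc': from fail(13)=1 chase 'c': 1→0 ⇒ 7;  out={2}∪out(7)={2}
  fail(5) 'ddbdc': from fail(4)=1 chase 'c': 1→0 ⇒ 7;  out=∅∪out(7)=∅
  fail(6) 'ddbdca': from fail(5)=7 chase 'a': 7 ⇒ 15;  out={0}∪out(15)={0,3}

Scan:
pos 0 'a': at 0
pos 1 'c': at 7
pos 2 'a': at 15  ** P3@[1:2]
pos 3 'b': at 11 (via fail)
pos 4 'd': at 1 (via fail)
pos 5 'd': at 2
pos 6 'b': at 3
pos 7 'd': at 4
pos 8 'c': at 5
pos 9 'a': at 6  ** P0@[4:9],P3@[8:9]
pos 10 'a': at 0 (via fail)
pos 11 'b': at 11
pos 12 'a': at 12
pos 13 'd': at 13
pos 14 'c': at 14  ** P2@[11:14]
pos 15 'd': at 1 (via fail)
pos 16 'c': at 7 (via fail)
pos 17 'b': at 8
pos 18 'c': at 9
pos 19 'a': at 10  ** P1@[16:19],P3@[18:19]
pos 20 'a': at 0 (via fail)
pos 21 'b': at 11
pos 22 'a': at 12
pos 23 'd': at 13
pos 24 'c': at 14  ** P2@[21:24]
pos 25 'b': at 8 (via fail)
pos 26 'a': at 12 (via fail)
pos 27 'd': at 13
pos 28 'c': at 14  ** P2@[25:28]
pos 29 'c': at 7 (via fail)
pos 30 'a': at 15  ** P3@[29:30]
pos 31 'c': at 7 (via fail)
pos 32 'a': at 15  ** P3@[31:32]
pos 33 'd': at 1 (via fail)
pos 34 'd': at 2
pos 35 'b': at 3
pos 36 'd': at 4
pos 37 'c': at 5
pos 38 'a': at 6  ** P0@[33:38],P3@[37:38]

Result: [[2,3],[9,0],[9,3],[14,2],[19,1],[19,3],[24,2],[28,2],[30,3],[32,3],[38,0],[38,3]]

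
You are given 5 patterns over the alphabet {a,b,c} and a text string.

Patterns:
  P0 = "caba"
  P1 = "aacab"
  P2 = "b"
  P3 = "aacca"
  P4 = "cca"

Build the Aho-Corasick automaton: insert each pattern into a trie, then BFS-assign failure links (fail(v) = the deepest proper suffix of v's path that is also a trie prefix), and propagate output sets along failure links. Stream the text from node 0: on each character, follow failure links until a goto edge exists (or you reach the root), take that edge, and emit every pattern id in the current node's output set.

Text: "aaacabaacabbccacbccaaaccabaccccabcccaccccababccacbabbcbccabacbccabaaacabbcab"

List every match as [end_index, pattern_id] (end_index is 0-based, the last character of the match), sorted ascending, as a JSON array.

Construct AC machine:
Trie (insert patterns):
  0='ε' goto a→5 b→10 c→1
  1='c' goto a→2 c→13
  2='ca' goto b→3
  3='cab' goto a→4
  4='caba' goto ·  ←P0
  5='a' goto a→6
  6='aa' goto c→7
  7='aac' goto a→8 c→11
  8='aaca' goto b→9
  9='aacab' goto ·  ←P1
  10='b' goto ·  ←P2
  11='aacc' goto a→12
  12='aacca' goto ·  ←P3
  13='cc' goto a→14
  14='cca' goto ·  ←P4

Failure links (BFS by depth):
  n1('c'): parent n0 fail=0; on 'c' 0 → fail=0;  out ∅∪∅=∅
  n5('a'): parent n0 fail=0; on 'a' 0 → fail=0;  out ∅∪∅=∅
  n10('b'): parent n0 fail=0; on 'b' 0 → fail=0;  out {2}∪∅={2}
  n2('ca'): parent n1 fail=0; on 'a' 0 → fail=5;  out ∅∪∅=∅
  n6('aa'): parent n5 fail=0; on 'a' 0 → fail=5;  out ∅∪∅=∅
  n13('cc'): parent n1 fail=0; on 'c' 0 → fail=1;  out ∅∪∅=∅
  n3('cab'): parent n2 fail=5; on 'b' 5→0 → fail=10;  out ∅∪{2}={2}
  n7('aac'): parent n6 fail=5; on 'c' 5→0 → fail=1;  out ∅∪∅=∅
  n14('cca'): parent n13 fail=1; on 'a' 1 → fail=2;  out {4}∪∅={4}
  n4('caba'): parent n3 fail=10; on 'a' 10→0 → fail=5;  out {0}∪∅={0}
  n8('aaca'): parent n7 fail=1; on 'a' 1 → fail=2;  out ∅∪∅=∅
  n11('aacc'): parent n7 fail=1; on 'c' 1 → fail=13;  out ∅∪∅=∅
  n9('aacab'): parent n8 fail=2; on 'b' 2 → fail=3;  out {1}∪{2}={1,2}
  n12('aacca'): parent n11 fail=13; on 'a' 13 → fail=14;  out {3}∪{4}={3,4}

Scan:
pos 0 'a': at 5
pos 1 'a': at 6
pos 2 'a': at 6 ·f
pos 3 'c': at 7
pos 4 'a': at 8
pos 5 'b': at 9  emit P1@[1:5],P2@[5:5]
pos 6 'a': at 4 ·f  emit P0@[3:6]
pos 7 'a': at 6 ·f
pos 8 'c': at 7
pos 9 'a': at 8
pos 10 'b': at 9  emit P1@[6:10],P2@[10:10]
pos 11 'b': at 10 ·f  emit P2@[11:11]
pos 12 'c': at 1 ·f
pos 13 'c': at 13
pos 14 'a': at 14  emit P4@[12:14]
pos 15 'c': at 1 ·f
pos 16 'b': at 10 ·f  emit P2@[16:16]
pos 17 'c': at 1 ·f
pos 18 'c': at 13
pos 19 'a': at 14  emit P4@[17:19]
pos 20 'a': at 6 ·f
pos 21 'a': at 6 ·f
pos 22 'c': at 7
pos 23 'c': at 11
pos 24 'a': at 12  emit P3@[20:24],P4@[22:24]
pos 25 'b': at 3 ·f  emit P2@[25:25]
pos 26 'a': at 4  emit P0@[23:26]
pos 27 'c': at 1 ·f
pos 28 'c': at 13
pos 29 'c': at 13 ·f
pos 30 'c': at 13 ·f
pos 31 'a': at 14  emit P4@[29:31]
pos 32 'b': at 3 ·f  emit P2@[32:32]
pos 33 'c': at 1 ·f
pos 34 'c': at 13
pos 35 'c': at 13 ·f
pos 36 'a': at 14  emit P4@[34:36]
pos 37 'c': at 1 ·f
pos 38 'c': at 13
pos 39 'c': at 13 ·f
pos 40 'c': at 13 ·f
pos 41 'a': at 14  emit P4@[39:41]
pos 42 'b': at 3 ·f  emit P2@[42:42]
pos 43 'a': at 4  emit P0@[40:43]
pos 44 'b': at 10 ·f  emit P2@[44:44]
pos 45 'c': at 1 ·f
pos 46 'c': at 13
pos 47 'a': at 14  emit P4@[45:47]
pos 48 'c': at 1 ·f
pos 49 'b': at 10 ·f  emit P2@[49:49]
pos 50 'a': at 5 ·f
pos 51 'b': at 10 ·f  emit P2@[51:51]
pos 52 'b': at 10 ·f  emit P2@[52:52]
pos 53 'c': at 1 ·f
pos 54 'b': at 10 ·f  emit P2@[54:54]
pos 55 'c': at 1 ·f
pos 56 'c': at 13
pos 57 'a': at 14  emit P4@[55:57]
pos 58 'b': at 3 ·f  emit P2@[58:58]
pos 59 'a': at 4  emit P0@[56:59]
pos 60 'c': at 1 ·f
pos 61 'b': at 10 ·f  emit P2@[61:61]
pos 62 'c': at 1 ·f
pos 63 'c': at 13
pos 64 'a': at 14  emit P4@[62:64]
pos 65 'b': at 3 ·f  emit P2@[65:65]
pos 66 'a': at 4  emit P0@[63:66]
pos 67 'a': at 6 ·f
pos 68 'a': at 6 ·f
pos 69 'c': at 7
pos 70 'a': at 8
pos 71 'b': at 9  emit P1@[67:71],P2@[71:71]
pos 72 'b': at 10 ·f  emit P2@[72:72]
pos 73 'c': at 1 ·f
pos 74 'a': at 2
pos 75 'b': at 3  emit P2@[75:75]

Result: [[5,1],[5,2],[6,0],[10,1],[10,2],[11,2],[14,4],[16,2],[19,4],[24,3],[24,4],[25,2],[26,0],[31,4],[32,2],[36,4],[41,4],[42,2],[43,0],[44,2],[47,4],[49,2],[51,2],[52,2],[54,2],[57,4],[58,2],[59,0],[61,2],[64,4],[65,2],[66,0],[71,1],[71,2],[72,2],[75,2]]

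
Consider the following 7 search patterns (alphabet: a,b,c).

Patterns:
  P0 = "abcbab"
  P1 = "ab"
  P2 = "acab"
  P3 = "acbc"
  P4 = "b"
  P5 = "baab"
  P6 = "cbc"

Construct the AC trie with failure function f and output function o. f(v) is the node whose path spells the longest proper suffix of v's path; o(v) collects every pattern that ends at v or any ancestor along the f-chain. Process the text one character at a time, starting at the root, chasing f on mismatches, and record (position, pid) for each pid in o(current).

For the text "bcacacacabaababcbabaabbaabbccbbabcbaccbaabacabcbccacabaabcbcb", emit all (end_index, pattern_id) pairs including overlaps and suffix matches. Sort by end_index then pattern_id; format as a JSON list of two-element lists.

Build automaton:
Trie (insert patterns):
  n0 'ε': a→1 b→12 c→16
  n1 'a': b→2 c→7
  n2 'ab': c→3  [P1 ends]
  n3 'abc': b→4
  n4 'abcb': a→5
  n5 'abcba': b→6
  n6 'abcbab': ·  [P0 ends]
  n7 'ac': a→8 b→10
  n8 'aca': b→9
  n9 'acab': ·  [P2 ends]
  n10 'acb': c→11
  n11 'acbc': ·  [P3 ends]
  n12 'b': a→13  [P4 ends]
  n13 'ba': a→14
  n14 'baa': b→15
  n15 'baab': ·  [P5 ends]
  n16 'c': b→17
  n17 'cb': c→18
  n18 'cbc': ·  [P6 ends]

BFS fail/out derivation:
  n1('a'): parent n0 fail=0; on 'a' 0 → fail=0;  out ∅∪∅=∅
  n12('b'): parent n0 fail=0; on 'b' 0 → fail=0;  out {4}∪∅={4}
  n16('c'): parent n0 fail=0; on 'c' 0 → fail=0;  out ∅∪∅=∅
  n2('ab'): parent n1 fail=0; on 'b' 0 → fail=12;  out {1}∪{4}={1,4}
  n7('ac'): parent n1 fail=0; on 'c' 0 → fail=16;  out ∅∪∅=∅
  n13('ba'): parent n12 fail=0; on 'a' 0 → fail=1;  out ∅∪∅=∅
  n17('cb'): parent n16 fail=0; on 'b' 0 → fail=12;  out ∅∪{4}={4}
  n3('abc'): parent n2 fail=12; on 'c' 12→0 → fail=16;  out ∅∪∅=∅
  n8('aca'): parent n7 fail=16; on 'a' 16→0 → fail=1;  out ∅∪∅=∅
  n10('acb'): parent n7 fail=16; on 'b' 16 → fail=17;  out ∅∪{4}={4}
  n14('baa'): parent n13 fail=1; on 'a' 1→0 → fail=1;  out ∅∪∅=∅
  n18('cbc'): parent n17 fail=12; on 'c' 12→0 → fail=16;  out {6}∪∅={6}
  n4('abcb'): parent n3 fail=16; on 'b' 16 → fail=17;  out ∅∪{4}={4}
  n9('acab'): parent n8 fail=1; on 'b' 1 → fail=2;  out {2}∪{1,4}={1,2,4}
  n11('acbc'): parent n10 fail=17; on 'c' 17 → fail=18;  out {3}∪{6}={3,6}
  n15('baab'): parent n14 fail=1; on 'b' 1 → fail=2;  out {5}∪{1,4}={1,4,5}
  n5('abcba'): parent n4 fail=17; on 'a' 17→12 → fail=13;  out ∅∪∅=∅
  n6('abcbab'): parent n5 fail=13; on 'b' 13→1 → fail=2;  out {0}∪{1,4}={0,1,4}

Run:
i=0 'b': node 0→12  emit P4@[0:0]
i=1 'c': node 12→16 ·f
i=2 'a': node 16→1 ·f
i=3 'c': node 1→7
i=4 'a': node 7→8
i=5 'c': node 8→7 ·f
i=6 'a': node 7→8
i=7 'c': node 8→7 ·f
i=8 'a': node 7→8
i=9 'b': node 8→9  emit P1@[8:9],P2@[6:9],P4@[9:9]
i=10 'a': node 9→13 ·f
i=11 'a': node 13→14
i=12 'b': node 14→15  emit P1@[11:12],P4@[12:12],P5@[9:12]
i=13 'a': node 15→13 ·f
i=14 'b': node 13→2 ·f  emit P1@[13:14],P4@[14:14]
i=15 'c': node 2→3
i=16 'b': node 3→4  emit P4@[16:16]
i=17 'a': node 4→5
i=18 'b': node 5→6  emit P0@[13:18],P1@[17:18],P4@[18:18]
i=19 'a': node 6→13 ·f
i=20 'a': node 13→14
i=21 'b': node 14→15  emit P1@[20:21],P4@[21:21],P5@[18:21]
i=22 'b': node 15→12 ·f  emit P4@[22:22]
i=23 'a': node 12→13
i=24 'a': node 13→14
i=25 'b': node 14→15  emit P1@[24:25],P4@[25:25],P5@[22:25]
i=26 'b': node 15→12 ·f  emit P4@[26:26]
i=27 'c': node 12→16 ·f
i=28 'c': node 16→16 ·f
i=29 'b': node 16→17  emit P4@[29:29]
i=30 'b': node 17→12 ·f  emit P4@[30:30]
i=31 'a': node 12→13
i=32 'b': node 13→2 ·f  emit P1@[31:32],P4@[32:32]
i=33 'c': node 2→3
i=34 'b': node 3→4  emit P4@[34:34]
i=35 'a': node 4→5
i=36 'c': node 5→7 ·f
i=37 'c': node 7→16 ·f
i=38 'b': node 16→17  emit P4@[38:38]
i=39 'a': node 17→13 ·f
i=40 'a': node 13→14
i=41 'b': node 14→15  emit P1@[40:41],P4@[41:41],P5@[38:41]
i=42 'a': node 15→13 ·f
i=43 'c': node 13→7 ·f
i=44 'a': node 7→8
i=45 'b': node 8→9  emit P1@[44:45],P2@[42:45],P4@[45:45]
i=46 'c': node 9→3 ·f
i=47 'b': node 3→4  emit P4@[47:47]
i=48 'c': node 4→18 ·f  emit P6@[46:48]
i=49 'c': node 18→16 ·f
i=50 'a': node 16→1 ·f
i=51 'c': node 1→7
i=52 'a': node 7→8
i=53 'b': node 8→9  emit P1@[52:53],P2@[50:53],P4@[53:53]
i=54 'a': node 9→13 ·f
i=55 'a': node 13→14
i=56 'b': node 14→15  emit P1@[55:56],P4@[56:56],P5@[53:56]
i=57 'c': node 15→3 ·f
i=58 'b': node 3→4  emit P4@[58:58]
i=59 'c': node 4→18 ·f  emit P6@[57:59]
i=60 'b': node 18→17 ·f  emit P4@[60:60]

Matches: [[0,4],[9,1],[9,2],[9,4],[12,1],[12,4],[12,5],[14,1],[14,4],[16,4],[18,0],[18,1],[18,4],[21,1],[21,4],[21,5],[22,4],[25,1],[25,4],[25,5],[26,4],[29,4],[30,4],[32,1],[32,4],[34,4],[38,4],[41,1],[41,4],[41,5],[45,1],[45,2],[45,4],[47,4],[48,6],[53,1],[53,2],[53,4],[56,1],[56,4],[56,5],[58,4],[59,6],[60,4]]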